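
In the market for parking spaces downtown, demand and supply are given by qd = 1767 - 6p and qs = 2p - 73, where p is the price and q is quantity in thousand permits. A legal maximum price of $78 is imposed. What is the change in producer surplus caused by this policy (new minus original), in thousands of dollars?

Without the control the market clears where 1767 - 6p = 2p - 73, i.e. p* = 230 and q* = 387.
Since 78 < 230, the ceiling is binding.
At p = 78: qd = 1767 - 6·78 = 1299 and qs = 2·78 - 73 = 83.
Producer surplus without the control is ½ · (230 - 36.5) · 387 = 37442.25.
With the ceiling, producers sell 83 units at 78, so PS = ½ · (78 - 36.5) · 83 = 1722.25.
Change in producer surplus = 1722.25 - 37442.25 = -35720.

-35720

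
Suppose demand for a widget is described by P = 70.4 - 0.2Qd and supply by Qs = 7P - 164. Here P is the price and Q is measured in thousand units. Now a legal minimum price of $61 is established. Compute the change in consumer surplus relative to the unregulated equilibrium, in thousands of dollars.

-1656

Rearranging demand gives Qd = 352 - 5P. Setting quantity demanded equal to quantity supplied, 352 - 5P = 7P - 164, gives P* = 43 and Q* = 137.
Since 61 > 43, the floor is binding.
At P = 61: Qd = 352 - 5·61 = 47 and Qs = 7·61 - 164 = 263.
Consumer surplus without the control is ½ · (70.4 - 43) · 137 = 1876.9.
With the floor, consumers buy 47 units at 61, so CS = ½ · (70.4 - 61) · 47 = 220.9.
Change in consumer surplus = 220.9 - 1876.9 = -1656.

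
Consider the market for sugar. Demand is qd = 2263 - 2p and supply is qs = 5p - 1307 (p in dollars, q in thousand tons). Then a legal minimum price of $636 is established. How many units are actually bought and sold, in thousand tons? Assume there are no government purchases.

991

In a free market, 2263 - 2p = 5p - 1307 gives the equilibrium p* = 510, q* = 1243.
Since 636 > 510, the floor is binding.
At p = 636: qd = 2263 - 2·636 = 991 and qs = 5·636 - 1307 = 1873.
The quantity actually transacted is the short side, demand: 991.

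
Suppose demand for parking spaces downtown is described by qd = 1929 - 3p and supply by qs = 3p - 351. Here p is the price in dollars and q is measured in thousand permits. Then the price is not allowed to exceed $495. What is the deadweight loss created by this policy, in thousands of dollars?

0

Equilibrium: 1929 - 3p = 3p - 351, so 2280 = 6p and p* = 380, q* = 789.
Since 495 is above p* = 380, the ceiling does not bind and the free-market outcome prevails.
Since the control does not bind, no trades are prevented and deadweight loss is zero.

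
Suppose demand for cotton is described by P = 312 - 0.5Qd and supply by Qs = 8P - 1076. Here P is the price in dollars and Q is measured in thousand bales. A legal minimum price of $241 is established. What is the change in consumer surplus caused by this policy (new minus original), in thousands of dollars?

-15123

Rearranging demand gives Qd = 624 - 2P. Equilibrium: 624 - 2P = 8P - 1076, so 1700 = 10P and P* = 170, Q* = 284.
Since 241 > 170, the floor is binding.
At P = 241: Qd = 624 - 2·241 = 142 and Qs = 8·241 - 1076 = 852.
Consumer surplus without the control is ½ · (312 - 170) · 284 = 20164.
With the floor, consumers buy 142 units at 241, so CS = ½ · (312 - 241) · 142 = 5041.
Change in consumer surplus = 5041 - 20164 = -15123.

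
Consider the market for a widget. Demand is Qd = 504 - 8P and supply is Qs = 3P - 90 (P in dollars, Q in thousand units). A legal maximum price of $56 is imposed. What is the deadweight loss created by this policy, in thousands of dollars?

0

Without the control the market clears where 504 - 8P = 3P - 90, i.e. P* = 54 and Q* = 72.
Since 56 is above P* = 54, the ceiling does not bind and the free-market outcome prevails.
Since the control does not bind, no trades are prevented and deadweight loss is zero.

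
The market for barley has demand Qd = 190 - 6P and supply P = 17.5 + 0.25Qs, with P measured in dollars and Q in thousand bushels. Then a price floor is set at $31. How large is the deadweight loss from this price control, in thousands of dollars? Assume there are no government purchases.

Rearranging supply gives Qs = 4P - 70. Setting quantity demanded equal to quantity supplied, 190 - 6P = 4P - 70, gives P* = 26 and Q* = 34.
Since 31 > 26, the floor is binding.
At P = 31: Qd = 190 - 6·31 = 4 and Qs = 4·31 - 70 = 54.
Quantity traded falls to 4. At Q = 4 the demand price is (190 - 4)/6 = 31 and the supply price is (70 + 4)/4 = 18.5.
Deadweight loss = ½ · (31 - 18.5) · (34 - 4) = ½ · 12.5 · 30 = 187.5.

187.5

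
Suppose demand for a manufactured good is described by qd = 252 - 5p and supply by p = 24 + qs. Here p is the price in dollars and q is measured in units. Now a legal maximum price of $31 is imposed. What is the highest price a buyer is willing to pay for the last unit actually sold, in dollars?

49

Rearranging supply gives qs = p - 24. Equilibrium: 252 - 5p = p - 24, so 276 = 6p and p* = 46, q* = 22.
Since 31 < 46, the ceiling is binding.
At p = 31: qd = 252 - 5·31 = 97 and qs = 31 - 24 = 7.
Only 7 units reach the market. On the demand curve, the marginal buyer's willingness to pay at q = 7 is (252 - 7)/5 = 49.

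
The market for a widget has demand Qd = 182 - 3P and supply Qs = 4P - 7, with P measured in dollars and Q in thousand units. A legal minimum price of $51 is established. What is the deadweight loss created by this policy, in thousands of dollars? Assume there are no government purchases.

In a free market, 182 - 3P = 4P - 7 gives the equilibrium P* = 27, Q* = 101.
The floor of 51 is above the equilibrium price 27, so it binds.
At P = 51: Qd = 182 - 3·51 = 29 and Qs = 4·51 - 7 = 197.
Quantity traded falls to 29. At Q = 29 the demand price is (182 - 29)/3 = 51 and the supply price is (7 + 29)/4 = 9.
Deadweight loss = ½ · (51 - 9) · (101 - 29) = ½ · 42 · 72 = 1512.

1512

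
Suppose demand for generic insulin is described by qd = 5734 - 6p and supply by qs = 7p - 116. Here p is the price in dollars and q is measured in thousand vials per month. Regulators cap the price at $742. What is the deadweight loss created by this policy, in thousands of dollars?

Equilibrium: 5734 - 6p = 7p - 116, so 5850 = 13p and p* = 450, q* = 3034.
The ceiling of 742 is above the equilibrium price 450, so it is not binding; the market clears at p* = 450, q* = 3034.
Since the control does not bind, no trades are prevented and deadweight loss is zero.

0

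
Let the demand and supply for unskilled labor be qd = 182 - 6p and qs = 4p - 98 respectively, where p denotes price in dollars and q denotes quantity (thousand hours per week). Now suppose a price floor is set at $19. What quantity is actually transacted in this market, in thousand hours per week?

Without the control the market clears where 182 - 6p = 4p - 98, i.e. p* = 28 and q* = 14.
The floor of 19 is below the equilibrium price 28, so it is not binding; the market clears at p* = 28, q* = 14.

14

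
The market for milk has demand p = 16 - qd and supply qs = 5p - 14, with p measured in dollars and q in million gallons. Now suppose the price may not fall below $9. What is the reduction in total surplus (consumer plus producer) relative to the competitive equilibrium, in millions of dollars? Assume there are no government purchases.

Rearranging demand gives qd = 16 - p. In a free market, 16 - p = 5p - 14 gives the equilibrium p* = 5, q* = 11.
Because the floor (9) lies above the market-clearing price, it is binding.
At p = 9: qd = 16 - 9 = 7 and qs = 5·9 - 14 = 31.
Quantity traded falls to 7. At q = 7 the demand price is 16 - 7 = 9 and the supply price is (14 + 7)/5 = 4.2.
Deadweight loss = ½ · (9 - 4.2) · (11 - 7) = ½ · 4.8 · 4 = 9.6.

9.6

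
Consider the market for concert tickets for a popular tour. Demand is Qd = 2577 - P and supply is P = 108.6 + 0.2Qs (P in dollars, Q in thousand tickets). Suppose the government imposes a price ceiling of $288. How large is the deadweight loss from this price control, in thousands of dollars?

807360

Rearranging supply gives Qs = 5P - 543. Setting quantity demanded equal to quantity supplied, 2577 - P = 5P - 543, gives P* = 520 and Q* = 2057.
Because the ceiling (288) lies below the market-clearing price, it is binding.
At P = 288: Qd = 2577 - 288 = 2289 and Qs = 5·288 - 543 = 897.
Quantity traded falls to 897. At Q = 897 the demand price is 2577 - 897 = 1680 and the supply price is (543 + 897)/5 = 288.
Deadweight loss = ½ · (1680 - 288) · (2057 - 897) = ½ · 1392 · 1160 = 807360.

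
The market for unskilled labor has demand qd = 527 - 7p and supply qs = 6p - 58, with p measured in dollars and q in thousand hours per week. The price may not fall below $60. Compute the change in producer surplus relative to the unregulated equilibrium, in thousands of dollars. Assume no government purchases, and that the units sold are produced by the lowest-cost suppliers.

686.25

Setting quantity demanded equal to quantity supplied, 527 - 7p = 6p - 58, gives p* = 45 and q* = 212.
Since 60 > 45, the floor is binding.
At p = 60: qd = 527 - 7·60 = 107 and qs = 6·60 - 58 = 302.
Producer surplus without the control is ½ · (45 - 29/3) · 212 = 11236/3.
With the floor, 107 units are sold at 60. The supply price at q = 107 is 27.5, so PS = ½ · [(60 - 29/3) + (60 - 27.5)] · 107 = 53179/12.
Change in producer surplus = 53179/12 - 11236/3 = 686.25.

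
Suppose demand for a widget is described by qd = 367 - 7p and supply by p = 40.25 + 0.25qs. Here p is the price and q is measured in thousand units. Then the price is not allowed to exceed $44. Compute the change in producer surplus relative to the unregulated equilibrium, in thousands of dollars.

-92

Rearranging supply gives qs = 4p - 161. Without the control the market clears where 367 - 7p = 4p - 161, i.e. p* = 48 and q* = 31.
The ceiling of 44 is below the equilibrium price 48, so it binds.
At p = 44: qd = 367 - 7·44 = 59 and qs = 4·44 - 161 = 15.
Producer surplus without the control is ½ · (48 - 40.25) · 31 = 120.125.
With the ceiling, producers sell 15 units at 44, so PS = ½ · (44 - 40.25) · 15 = 28.125.
Change in producer surplus = 28.125 - 120.125 = -92.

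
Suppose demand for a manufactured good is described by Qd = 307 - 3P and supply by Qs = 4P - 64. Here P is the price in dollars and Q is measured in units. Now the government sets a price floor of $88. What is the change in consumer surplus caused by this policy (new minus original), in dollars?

In a free market, 307 - 3P = 4P - 64 gives the equilibrium P* = 53, Q* = 148.
Because the floor (88) lies above the market-clearing price, it is binding.
At P = 88: Qd = 307 - 3·88 = 43 and Qs = 4·88 - 64 = 288.
Consumer surplus without the control is ½ · (307/3 - 53) · 148 = 10952/3.
With the floor, consumers buy 43 units at 88, so CS = ½ · (307/3 - 88) · 43 = 1849/6.
Change in consumer surplus = 1849/6 - 10952/3 = -3342.5.

-3342.5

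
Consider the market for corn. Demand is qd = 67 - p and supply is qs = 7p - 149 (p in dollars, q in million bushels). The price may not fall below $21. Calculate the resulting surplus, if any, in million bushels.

0

In a free market, 67 - p = 7p - 149 gives the equilibrium p* = 27, q* = 40.
The floor of 21 is below the equilibrium price 27, so it is not binding; the market clears at p* = 27, q* = 40.
Since the control does not bind, there is no surplus.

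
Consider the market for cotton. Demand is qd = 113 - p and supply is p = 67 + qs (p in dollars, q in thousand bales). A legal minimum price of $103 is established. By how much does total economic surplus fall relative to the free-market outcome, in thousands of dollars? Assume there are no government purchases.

Rearranging supply gives qs = p - 67. Setting quantity demanded equal to quantity supplied, 113 - p = p - 67, gives p* = 90 and q* = 23.
Since 103 > 90, the floor is binding.
At p = 103: qd = 113 - 103 = 10 and qs = 103 - 67 = 36.
Quantity traded falls to 10. At q = 10 the demand price is 113 - 10 = 103 and the supply price is 67 + 10 = 77.
Deadweight loss = ½ · (103 - 77) · (23 - 10) = ½ · 26 · 13 = 169.

169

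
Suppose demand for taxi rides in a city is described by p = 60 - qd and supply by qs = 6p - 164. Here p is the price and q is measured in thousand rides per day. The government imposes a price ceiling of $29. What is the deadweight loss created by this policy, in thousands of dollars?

189

Rearranging demand gives qd = 60 - p. Without the control the market clears where 60 - p = 6p - 164, i.e. p* = 32 and q* = 28.
Because the ceiling (29) lies below the market-clearing price, it is binding.
At p = 29: qd = 60 - 29 = 31 and qs = 6·29 - 164 = 10.
Quantity traded falls to 10. At q = 10 the demand price is 60 - 10 = 50 and the supply price is (164 + 10)/6 = 29.
Deadweight loss = ½ · (50 - 29) · (28 - 10) = ½ · 21 · 18 = 189.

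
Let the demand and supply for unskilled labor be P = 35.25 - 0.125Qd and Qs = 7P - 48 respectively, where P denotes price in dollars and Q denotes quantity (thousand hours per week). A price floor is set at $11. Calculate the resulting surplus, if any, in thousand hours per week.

0

Rearranging demand gives Qd = 282 - 8P. In a free market, 282 - 8P = 7P - 48 gives the equilibrium P* = 22, Q* = 106.
The floor of 11 is below the equilibrium price 22, so it is not binding; the market clears at P* = 22, Q* = 106.
Since the control does not bind, there is no surplus.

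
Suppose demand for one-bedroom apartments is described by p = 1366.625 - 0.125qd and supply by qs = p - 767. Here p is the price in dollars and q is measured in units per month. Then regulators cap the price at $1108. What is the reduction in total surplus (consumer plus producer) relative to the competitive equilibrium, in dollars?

Rearranging demand gives qd = 10933 - 8p. Without the control the market clears where 10933 - 8p = p - 767, i.e. p* = 1300 and q* = 533.
Because the ceiling (1108) lies below the market-clearing price, it is binding.
At p = 1108: qd = 10933 - 8·1108 = 2069 and qs = 1108 - 767 = 341.
Quantity traded falls to 341. At q = 341 the demand price is (10933 - 341)/8 = 1324 and the supply price is 767 + 341 = 1108.
Deadweight loss = ½ · (1324 - 1108) · (533 - 341) = ½ · 216 · 192 = 20736.

20736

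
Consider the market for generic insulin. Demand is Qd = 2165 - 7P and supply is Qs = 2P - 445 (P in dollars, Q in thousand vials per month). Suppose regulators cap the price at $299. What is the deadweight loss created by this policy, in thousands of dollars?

Setting quantity demanded equal to quantity supplied, 2165 - 7P = 2P - 445, gives P* = 290 and Q* = 135.
The ceiling of 299 is above the equilibrium price 290, so it is not binding; the market clears at P* = 290, Q* = 135.
Since the control does not bind, no trades are prevented and deadweight loss is zero.

0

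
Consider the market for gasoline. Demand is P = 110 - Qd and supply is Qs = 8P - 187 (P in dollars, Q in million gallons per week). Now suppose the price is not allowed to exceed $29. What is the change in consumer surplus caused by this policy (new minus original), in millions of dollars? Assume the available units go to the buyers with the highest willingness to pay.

-332

Rearranging demand gives Qd = 110 - P. Equilibrium: 110 - P = 8P - 187, so 297 = 9P and P* = 33, Q* = 77.
The ceiling of 29 is below the equilibrium price 33, so it binds.
At P = 29: Qd = 110 - 29 = 81 and Qs = 8·29 - 187 = 45.
Consumer surplus without the control is ½ · (110 - 33) · 77 = 2964.5.
With the ceiling, 45 units are sold at 29 (assume they go to the highest-value buyers). The demand price at Q = 45 is 65, so CS = ½ · [(110 - 29) + (65 - 29)] · 45 = 2632.5.
Change in consumer surplus = 2632.5 - 2964.5 = -332.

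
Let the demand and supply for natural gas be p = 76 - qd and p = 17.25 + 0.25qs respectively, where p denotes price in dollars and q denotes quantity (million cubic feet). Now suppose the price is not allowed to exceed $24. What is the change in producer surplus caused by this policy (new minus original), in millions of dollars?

-185

Rearranging demand gives qd = 76 - p; rearranging supply gives qs = 4p - 69. Without the control the market clears where 76 - p = 4p - 69, i.e. p* = 29 and q* = 47.
Since 24 < 29, the ceiling is binding.
At p = 24: qd = 76 - 24 = 52 and qs = 4·24 - 69 = 27.
Producer surplus without the control is ½ · (29 - 17.25) · 47 = 276.125.
With the ceiling, producers sell 27 units at 24, so PS = ½ · (24 - 17.25) · 27 = 91.125.
Change in producer surplus = 91.125 - 276.125 = -185.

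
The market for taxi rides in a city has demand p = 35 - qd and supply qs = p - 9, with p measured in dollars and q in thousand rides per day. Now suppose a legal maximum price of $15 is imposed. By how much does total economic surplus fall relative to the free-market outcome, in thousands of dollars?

49

Rearranging demand gives qd = 35 - p. In a free market, 35 - p = p - 9 gives the equilibrium p* = 22, q* = 13.
Since 15 < 22, the ceiling is binding.
At p = 15: qd = 35 - 15 = 20 and qs = 15 - 9 = 6.
Quantity traded falls to 6. At q = 6 the demand price is 35 - 6 = 29 and the supply price is 9 + 6 = 15.
Deadweight loss = ½ · (29 - 15) · (13 - 6) = ½ · 14 · 7 = 49.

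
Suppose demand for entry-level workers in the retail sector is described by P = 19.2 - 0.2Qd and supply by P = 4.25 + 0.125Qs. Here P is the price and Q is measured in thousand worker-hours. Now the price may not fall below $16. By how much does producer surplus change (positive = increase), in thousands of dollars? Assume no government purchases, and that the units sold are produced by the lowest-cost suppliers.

Rearranging demand gives Qd = 96 - 5P; rearranging supply gives Qs = 8P - 34. Equilibrium: 96 - 5P = 8P - 34, so 130 = 13P and P* = 10, Q* = 46.
The floor of 16 is above the equilibrium price 10, so it binds.
At P = 16: Qd = 96 - 5·16 = 16 and Qs = 8·16 - 34 = 94.
Producer surplus without the control is ½ · (10 - 4.25) · 46 = 132.25.
With the floor, 16 units are sold at 16. The supply price at Q = 16 is 6.25, so PS = ½ · [(16 - 4.25) + (16 - 6.25)] · 16 = 172.
Change in producer surplus = 172 - 132.25 = 39.75.

39.75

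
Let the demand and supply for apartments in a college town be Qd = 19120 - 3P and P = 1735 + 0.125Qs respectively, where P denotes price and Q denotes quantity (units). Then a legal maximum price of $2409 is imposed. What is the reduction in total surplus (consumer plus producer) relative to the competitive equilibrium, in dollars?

5122788

Rearranging supply gives Qs = 8P - 13880. Equilibrium: 19120 - 3P = 8P - 13880, so 33000 = 11P and P* = 3000, Q* = 10120.
Since 2409 < 3000, the ceiling is binding.
At P = 2409: Qd = 19120 - 3·2409 = 11893 and Qs = 8·2409 - 13880 = 5392.
Quantity traded falls to 5392. At Q = 5392 the demand price is (19120 - 5392)/3 = 4576 and the supply price is (13880 + 5392)/8 = 2409.
Deadweight loss = ½ · (4576 - 2409) · (10120 - 5392) = ½ · 2167 · 4728 = 5122788.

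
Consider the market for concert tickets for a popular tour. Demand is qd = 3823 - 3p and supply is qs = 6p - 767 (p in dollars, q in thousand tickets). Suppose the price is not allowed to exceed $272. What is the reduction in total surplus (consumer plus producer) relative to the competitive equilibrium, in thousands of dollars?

509796

Equilibrium: 3823 - 3p = 6p - 767, so 4590 = 9p and p* = 510, q* = 2293.
Because the ceiling (272) lies below the market-clearing price, it is binding.
At p = 272: qd = 3823 - 3·272 = 3007 and qs = 6·272 - 767 = 865.
Quantity traded falls to 865. At q = 865 the demand price is (3823 - 865)/3 = 986 and the supply price is (767 + 865)/6 = 272.
Deadweight loss = ½ · (986 - 272) · (2293 - 865) = ½ · 714 · 1428 = 509796.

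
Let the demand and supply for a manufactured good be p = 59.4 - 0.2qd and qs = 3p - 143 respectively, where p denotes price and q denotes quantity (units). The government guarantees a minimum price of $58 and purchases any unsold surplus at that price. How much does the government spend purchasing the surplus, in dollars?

Rearranging demand gives qd = 297 - 5p. Equilibrium: 297 - 5p = 3p - 143, so 440 = 8p and p* = 55, q* = 22.
Because the floor (58) lies above the market-clearing price, it is binding.
At p = 58: qd = 297 - 5·58 = 7 and qs = 3·58 - 143 = 31.
Surplus = qs - qd = 24.
Government expenditure = surplus × support price = 24 × 58 = 1392.

1392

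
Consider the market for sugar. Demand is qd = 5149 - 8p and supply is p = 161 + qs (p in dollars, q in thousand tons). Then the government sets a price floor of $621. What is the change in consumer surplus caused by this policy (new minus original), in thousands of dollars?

Rearranging supply gives qs = p - 161. Setting quantity demanded equal to quantity supplied, 5149 - 8p = p - 161, gives p* = 590 and q* = 429.
The floor of 621 is above the equilibrium price 590, so it binds.
At p = 621: qd = 5149 - 8·621 = 181 and qs = 621 - 161 = 460.
Consumer surplus without the control is ½ · (643.625 - 590) · 429 = 11502.5625.
With the floor, consumers buy 181 units at 621, so CS = ½ · (643.625 - 621) · 181 = 2047.5625.
Change in consumer surplus = 2047.5625 - 11502.5625 = -9455.

-9455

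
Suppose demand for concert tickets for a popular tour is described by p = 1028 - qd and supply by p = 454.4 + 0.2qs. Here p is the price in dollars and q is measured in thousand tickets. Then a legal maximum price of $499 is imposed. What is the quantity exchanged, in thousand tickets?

Rearranging demand gives qd = 1028 - p; rearranging supply gives qs = 5p - 2272. Equilibrium: 1028 - p = 5p - 2272, so 3300 = 6p and p* = 550, q* = 478.
The ceiling of 499 is below the equilibrium price 550, so it binds.
At p = 499: qd = 1028 - 499 = 529 and qs = 5·499 - 2272 = 223.
The quantity actually transacted is the short side, supply: 223.

223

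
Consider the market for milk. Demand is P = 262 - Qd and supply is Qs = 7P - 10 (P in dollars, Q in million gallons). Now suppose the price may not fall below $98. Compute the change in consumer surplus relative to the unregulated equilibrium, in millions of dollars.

Rearranging demand gives Qd = 262 - P. Without the control the market clears where 262 - P = 7P - 10, i.e. P* = 34 and Q* = 228.
Because the floor (98) lies above the market-clearing price, it is binding.
At P = 98: Qd = 262 - 98 = 164 and Qs = 7·98 - 10 = 676.
Consumer surplus without the control is ½ · (262 - 34) · 228 = 25992.
With the floor, consumers buy 164 units at 98, so CS = ½ · (262 - 98) · 164 = 13448.
Change in consumer surplus = 13448 - 25992 = -12544.

-12544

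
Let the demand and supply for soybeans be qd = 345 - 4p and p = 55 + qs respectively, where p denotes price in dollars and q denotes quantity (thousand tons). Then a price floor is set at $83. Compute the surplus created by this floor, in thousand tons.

Rearranging supply gives qs = p - 55. Setting quantity demanded equal to quantity supplied, 345 - 4p = p - 55, gives p* = 80 and q* = 25.
Since 83 > 80, the floor is binding.
At p = 83: qd = 345 - 4·83 = 13 and qs = 83 - 55 = 28.
Surplus = qs - qd = 28 - 13 = 15.

15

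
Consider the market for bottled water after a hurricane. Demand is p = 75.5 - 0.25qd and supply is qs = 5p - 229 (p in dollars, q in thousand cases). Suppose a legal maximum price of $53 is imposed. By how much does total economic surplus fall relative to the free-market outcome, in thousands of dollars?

Rearranging demand gives qd = 302 - 4p. Equilibrium: 302 - 4p = 5p - 229, so 531 = 9p and p* = 59, q* = 66.
Since 53 < 59, the ceiling is binding.
At p = 53: qd = 302 - 4·53 = 90 and qs = 5·53 - 229 = 36.
Quantity traded falls to 36. At q = 36 the demand price is (302 - 36)/4 = 66.5 and the supply price is (229 + 36)/5 = 53.
Deadweight loss = ½ · (66.5 - 53) · (66 - 36) = ½ · 13.5 · 30 = 202.5.

202.5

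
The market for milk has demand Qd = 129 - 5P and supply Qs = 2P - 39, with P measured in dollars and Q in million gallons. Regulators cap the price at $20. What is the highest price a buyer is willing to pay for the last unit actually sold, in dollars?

Setting quantity demanded equal to quantity supplied, 129 - 5P = 2P - 39, gives P* = 24 and Q* = 9.
Because the ceiling (20) lies below the market-clearing price, it is binding.
At P = 20: Qd = 129 - 5·20 = 29 and Qs = 2·20 - 39 = 1.
Only 1 units reach the market. On the demand curve, the marginal buyer's willingness to pay at Q = 1 is (129 - 1)/5 = 25.6.

25.6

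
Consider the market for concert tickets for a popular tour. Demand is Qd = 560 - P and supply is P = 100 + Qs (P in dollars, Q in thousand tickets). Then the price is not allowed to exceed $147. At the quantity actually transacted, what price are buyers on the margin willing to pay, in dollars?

513

Rearranging supply gives Qs = P - 100. Equilibrium: 560 - P = P - 100, so 660 = 2P and P* = 330, Q* = 230.
Since 147 < 330, the ceiling is binding.
At P = 147: Qd = 560 - 147 = 413 and Qs = 147 - 100 = 47.
Only 47 units reach the market. On the demand curve, the marginal buyer's willingness to pay at Q = 47 is (560 - 47) = 513.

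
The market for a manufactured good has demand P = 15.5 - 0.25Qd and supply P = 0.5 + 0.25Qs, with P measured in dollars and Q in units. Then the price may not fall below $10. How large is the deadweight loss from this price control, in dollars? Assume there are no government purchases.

Rearranging demand gives Qd = 62 - 4P; rearranging supply gives Qs = 4P - 2. Setting quantity demanded equal to quantity supplied, 62 - 4P = 4P - 2, gives P* = 8 and Q* = 30.
The floor of 10 is above the equilibrium price 8, so it binds.
At P = 10: Qd = 62 - 4·10 = 22 and Qs = 4·10 - 2 = 38.
Quantity traded falls to 22. At Q = 22 the demand price is (62 - 22)/4 = 10 and the supply price is (2 + 22)/4 = 6.
Deadweight loss = ½ · (10 - 6) · (30 - 22) = ½ · 4 · 8 = 16.

16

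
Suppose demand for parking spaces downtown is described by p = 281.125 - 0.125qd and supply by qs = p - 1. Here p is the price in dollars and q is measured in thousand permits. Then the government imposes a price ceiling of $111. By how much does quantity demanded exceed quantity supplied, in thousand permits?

Rearranging demand gives qd = 2249 - 8p. Setting quantity demanded equal to quantity supplied, 2249 - 8p = p - 1, gives p* = 250 and q* = 249.
The ceiling of 111 is below the equilibrium price 250, so it binds.
At p = 111: qd = 2249 - 8·111 = 1361 and qs = 111 - 1 = 110.
Shortage = qd - qs = 1361 - 110 = 1251.

1251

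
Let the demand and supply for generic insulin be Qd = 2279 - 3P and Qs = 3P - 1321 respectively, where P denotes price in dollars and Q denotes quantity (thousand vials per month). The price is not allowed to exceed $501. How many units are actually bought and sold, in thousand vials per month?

182

Equilibrium: 2279 - 3P = 3P - 1321, so 3600 = 6P and P* = 600, Q* = 479.
Because the ceiling (501) lies below the market-clearing price, it is binding.
At P = 501: Qd = 2279 - 3·501 = 776 and Qs = 3·501 - 1321 = 182.
The quantity actually transacted is the short side, supply: 182.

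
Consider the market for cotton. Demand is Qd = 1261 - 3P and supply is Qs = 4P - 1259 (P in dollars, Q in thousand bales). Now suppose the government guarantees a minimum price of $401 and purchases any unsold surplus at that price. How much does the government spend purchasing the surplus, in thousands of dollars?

115087

In a free market, 1261 - 3P = 4P - 1259 gives the equilibrium P* = 360, Q* = 181.
Since 401 > 360, the floor is binding.
At P = 401: Qd = 1261 - 3·401 = 58 and Qs = 4·401 - 1259 = 345.
Surplus = Qs - Qd = 287.
Government expenditure = surplus × support price = 287 × 401 = 115087.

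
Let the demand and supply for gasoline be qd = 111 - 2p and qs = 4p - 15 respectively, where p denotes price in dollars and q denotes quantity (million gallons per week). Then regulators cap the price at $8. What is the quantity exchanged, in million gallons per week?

Without the control the market clears where 111 - 2p = 4p - 15, i.e. p* = 21 and q* = 69.
Since 8 < 21, the ceiling is binding.
At p = 8: qd = 111 - 2·8 = 95 and qs = 4·8 - 15 = 17.
The quantity actually transacted is the short side, supply: 17.

17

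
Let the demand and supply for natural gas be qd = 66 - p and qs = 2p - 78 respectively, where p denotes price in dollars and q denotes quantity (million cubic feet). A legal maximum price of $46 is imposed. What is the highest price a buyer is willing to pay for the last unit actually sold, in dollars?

In a free market, 66 - p = 2p - 78 gives the equilibrium p* = 48, q* = 18.
Since 46 < 48, the ceiling is binding.
At p = 46: qd = 66 - 46 = 20 and qs = 2·46 - 78 = 14.
Only 14 units reach the market. On the demand curve, the marginal buyer's willingness to pay at q = 14 is (66 - 14) = 52.

52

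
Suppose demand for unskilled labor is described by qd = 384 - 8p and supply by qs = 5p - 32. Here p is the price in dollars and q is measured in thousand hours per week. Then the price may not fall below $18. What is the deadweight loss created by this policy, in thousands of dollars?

0

Equilibrium: 384 - 8p = 5p - 32, so 416 = 13p and p* = 32, q* = 128.
The floor of 18 is below the equilibrium price 32, so it is not binding; the market clears at p* = 32, q* = 128.
Since the control does not bind, no trades are prevented and deadweight loss is zero.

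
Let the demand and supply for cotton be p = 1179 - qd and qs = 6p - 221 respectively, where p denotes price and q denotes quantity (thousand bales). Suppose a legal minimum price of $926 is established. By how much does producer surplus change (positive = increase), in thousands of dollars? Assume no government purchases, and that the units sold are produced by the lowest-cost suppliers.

139755

Rearranging demand gives qd = 1179 - p. Equilibrium: 1179 - p = 6p - 221, so 1400 = 7p and p* = 200, q* = 979.
The floor of 926 is above the equilibrium price 200, so it binds.
At p = 926: qd = 1179 - 926 = 253 and qs = 6·926 - 221 = 5335.
Producer surplus without the control is ½ · (200 - 221/6) · 979 = 958441/12.
With the floor, 253 units are sold at 926. The supply price at q = 253 is 79, so PS = ½ · [(926 - 221/6) + (926 - 79)] · 253 = 2635501/12.
Change in producer surplus = 2635501/12 - 958441/12 = 139755.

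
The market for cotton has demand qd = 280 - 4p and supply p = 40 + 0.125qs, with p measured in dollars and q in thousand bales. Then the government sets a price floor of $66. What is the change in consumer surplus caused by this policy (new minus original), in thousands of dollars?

Rearranging supply gives qs = 8p - 320. In a free market, 280 - 4p = 8p - 320 gives the equilibrium p* = 50, q* = 80.
Because the floor (66) lies above the market-clearing price, it is binding.
At p = 66: qd = 280 - 4·66 = 16 and qs = 8·66 - 320 = 208.
Consumer surplus without the control is ½ · (70 - 50) · 80 = 800.
With the floor, consumers buy 16 units at 66, so CS = ½ · (70 - 66) · 16 = 32.
Change in consumer surplus = 32 - 800 = -768.

-768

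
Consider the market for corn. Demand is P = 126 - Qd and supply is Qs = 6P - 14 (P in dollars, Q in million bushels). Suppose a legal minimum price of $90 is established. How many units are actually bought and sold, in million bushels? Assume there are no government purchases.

Rearranging demand gives Qd = 126 - P. In a free market, 126 - P = 6P - 14 gives the equilibrium P* = 20, Q* = 106.
Because the floor (90) lies above the market-clearing price, it is binding.
At P = 90: Qd = 126 - 90 = 36 and Qs = 6·90 - 14 = 526.
The quantity actually transacted is the short side, demand: 36.

36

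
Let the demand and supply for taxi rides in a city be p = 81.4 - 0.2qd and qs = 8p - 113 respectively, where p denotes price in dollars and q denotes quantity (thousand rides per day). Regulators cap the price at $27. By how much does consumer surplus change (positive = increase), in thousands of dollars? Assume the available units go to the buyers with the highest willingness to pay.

257.4

Rearranging demand gives qd = 407 - 5p. Without the control the market clears where 407 - 5p = 8p - 113, i.e. p* = 40 and q* = 207.
Because the ceiling (27) lies below the market-clearing price, it is binding.
At p = 27: qd = 407 - 5·27 = 272 and qs = 8·27 - 113 = 103.
Consumer surplus without the control is ½ · (81.4 - 40) · 207 = 4284.9.
With the ceiling, 103 units are sold at 27 (assume they go to the highest-value buyers). The demand price at q = 103 is 60.8, so CS = ½ · [(81.4 - 27) + (60.8 - 27)] · 103 = 4542.3.
Change in consumer surplus = 4542.3 - 4284.9 = 257.4.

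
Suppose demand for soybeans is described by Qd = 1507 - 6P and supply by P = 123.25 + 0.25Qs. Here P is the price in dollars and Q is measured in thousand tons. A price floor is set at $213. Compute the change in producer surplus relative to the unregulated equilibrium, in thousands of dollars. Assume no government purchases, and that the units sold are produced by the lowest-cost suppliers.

2216.5

Rearranging supply gives Qs = 4P - 493. Equilibrium: 1507 - 6P = 4P - 493, so 2000 = 10P and P* = 200, Q* = 307.
Because the floor (213) lies above the market-clearing price, it is binding.
At P = 213: Qd = 1507 - 6·213 = 229 and Qs = 4·213 - 493 = 359.
Producer surplus without the control is ½ · (200 - 123.25) · 307 = 11781.125.
With the floor, 229 units are sold at 213. The supply price at Q = 229 is 180.5, so PS = ½ · [(213 - 123.25) + (213 - 180.5)] · 229 = 13997.625.
Change in producer surplus = 13997.625 - 11781.125 = 2216.5.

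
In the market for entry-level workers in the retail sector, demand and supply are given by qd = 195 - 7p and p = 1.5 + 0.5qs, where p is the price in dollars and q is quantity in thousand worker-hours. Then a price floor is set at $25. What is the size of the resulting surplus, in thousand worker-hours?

27

Rearranging supply gives qs = 2p - 3. Setting quantity demanded equal to quantity supplied, 195 - 7p = 2p - 3, gives p* = 22 and q* = 41.
Because the floor (25) lies above the market-clearing price, it is binding.
At p = 25: qd = 195 - 7·25 = 20 and qs = 2·25 - 3 = 47.
Surplus = qs - qd = 47 - 20 = 27.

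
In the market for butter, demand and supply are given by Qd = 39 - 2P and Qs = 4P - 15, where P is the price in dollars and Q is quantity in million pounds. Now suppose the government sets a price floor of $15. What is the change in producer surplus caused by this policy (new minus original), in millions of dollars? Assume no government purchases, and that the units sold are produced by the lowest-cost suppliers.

36

Setting quantity demanded equal to quantity supplied, 39 - 2P = 4P - 15, gives P* = 9 and Q* = 21.
The floor of 15 is above the equilibrium price 9, so it binds.
At P = 15: Qd = 39 - 2·15 = 9 and Qs = 4·15 - 15 = 45.
Producer surplus without the control is ½ · (9 - 3.75) · 21 = 55.125.
With the floor, 9 units are sold at 15. The supply price at Q = 9 is 6, so PS = ½ · [(15 - 3.75) + (15 - 6)] · 9 = 91.125.
Change in producer surplus = 91.125 - 55.125 = 36.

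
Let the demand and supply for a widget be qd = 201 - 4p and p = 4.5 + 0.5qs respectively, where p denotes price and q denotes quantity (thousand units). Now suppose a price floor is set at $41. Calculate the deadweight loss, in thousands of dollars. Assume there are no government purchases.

Rearranging supply gives qs = 2p - 9. Setting quantity demanded equal to quantity supplied, 201 - 4p = 2p - 9, gives p* = 35 and q* = 61.
The floor of 41 is above the equilibrium price 35, so it binds.
At p = 41: qd = 201 - 4·41 = 37 and qs = 2·41 - 9 = 73.
Quantity traded falls to 37. At q = 37 the demand price is (201 - 37)/4 = 41 and the supply price is (9 + 37)/2 = 23.
Deadweight loss = ½ · (41 - 23) · (61 - 37) = ½ · 18 · 24 = 216.

216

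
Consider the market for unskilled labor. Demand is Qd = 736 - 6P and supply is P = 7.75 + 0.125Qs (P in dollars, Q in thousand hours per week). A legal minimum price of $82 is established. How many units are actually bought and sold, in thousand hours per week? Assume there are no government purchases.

244

Rearranging supply gives Qs = 8P - 62. In a free market, 736 - 6P = 8P - 62 gives the equilibrium P* = 57, Q* = 394.
Since 82 > 57, the floor is binding.
At P = 82: Qd = 736 - 6·82 = 244 and Qs = 8·82 - 62 = 594.
The quantity actually transacted is the short side, demand: 244.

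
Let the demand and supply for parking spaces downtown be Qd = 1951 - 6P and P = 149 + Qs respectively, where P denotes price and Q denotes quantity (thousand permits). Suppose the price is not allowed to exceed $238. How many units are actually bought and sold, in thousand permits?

Rearranging supply gives Qs = P - 149. In a free market, 1951 - 6P = P - 149 gives the equilibrium P* = 300, Q* = 151.
Because the ceiling (238) lies below the market-clearing price, it is binding.
At P = 238: Qd = 1951 - 6·238 = 523 and Qs = 238 - 149 = 89.
The quantity actually transacted is the short side, supply: 89.

89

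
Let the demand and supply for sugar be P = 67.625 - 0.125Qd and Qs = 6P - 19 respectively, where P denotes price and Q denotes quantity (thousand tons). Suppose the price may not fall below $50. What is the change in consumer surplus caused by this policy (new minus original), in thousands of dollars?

-1810

Rearranging demand gives Qd = 541 - 8P. Setting quantity demanded equal to quantity supplied, 541 - 8P = 6P - 19, gives P* = 40 and Q* = 221.
The floor of 50 is above the equilibrium price 40, so it binds.
At P = 50: Qd = 541 - 8·50 = 141 and Qs = 6·50 - 19 = 281.
Consumer surplus without the control is ½ · (67.625 - 40) · 221 = 3052.5625.
With the floor, consumers buy 141 units at 50, so CS = ½ · (67.625 - 50) · 141 = 1242.5625.
Change in consumer surplus = 1242.5625 - 3052.5625 = -1810.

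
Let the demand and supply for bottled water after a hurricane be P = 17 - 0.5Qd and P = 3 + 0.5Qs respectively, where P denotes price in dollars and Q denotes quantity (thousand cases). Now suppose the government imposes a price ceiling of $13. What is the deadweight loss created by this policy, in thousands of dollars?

0

Rearranging demand gives Qd = 34 - 2P; rearranging supply gives Qs = 2P - 6. Without the control the market clears where 34 - 2P = 2P - 6, i.e. P* = 10 and Q* = 14.
The ceiling of 13 is above the equilibrium price 10, so it is not binding; the market clears at P* = 10, Q* = 14.
Since the control does not bind, no trades are prevented and deadweight loss is zero.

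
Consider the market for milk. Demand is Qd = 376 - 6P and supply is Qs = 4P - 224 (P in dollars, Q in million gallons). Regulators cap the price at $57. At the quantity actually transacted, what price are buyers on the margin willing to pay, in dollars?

Equilibrium: 376 - 6P = 4P - 224, so 600 = 10P and P* = 60, Q* = 16.
The ceiling of 57 is below the equilibrium price 60, so it binds.
At P = 57: Qd = 376 - 6·57 = 34 and Qs = 4·57 - 224 = 4.
Only 4 units reach the market. On the demand curve, the marginal buyer's willingness to pay at Q = 4 is (376 - 4)/6 = 62.

62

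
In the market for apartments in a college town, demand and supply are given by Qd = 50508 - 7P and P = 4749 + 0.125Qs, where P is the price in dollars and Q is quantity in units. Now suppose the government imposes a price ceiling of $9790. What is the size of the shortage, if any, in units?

0

Rearranging supply gives Qs = 8P - 37992. Without the control the market clears where 50508 - 7P = 8P - 37992, i.e. P* = 5900 and Q* = 9208.
Since 9790 is above P* = 5900, the ceiling does not bind and the free-market outcome prevails.
Since the control does not bind, there is no shortage.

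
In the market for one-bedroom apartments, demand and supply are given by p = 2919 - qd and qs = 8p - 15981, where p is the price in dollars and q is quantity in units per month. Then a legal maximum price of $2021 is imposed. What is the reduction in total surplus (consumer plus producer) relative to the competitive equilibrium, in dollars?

224676

Rearranging demand gives qd = 2919 - p. Without the control the market clears where 2919 - p = 8p - 15981, i.e. p* = 2100 and q* = 819.
Since 2021 < 2100, the ceiling is binding.
At p = 2021: qd = 2919 - 2021 = 898 and qs = 8·2021 - 15981 = 187.
Quantity traded falls to 187. At q = 187 the demand price is 2919 - 187 = 2732 and the supply price is (15981 + 187)/8 = 2021.
Deadweight loss = ½ · (2732 - 2021) · (819 - 187) = ½ · 711 · 632 = 224676.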